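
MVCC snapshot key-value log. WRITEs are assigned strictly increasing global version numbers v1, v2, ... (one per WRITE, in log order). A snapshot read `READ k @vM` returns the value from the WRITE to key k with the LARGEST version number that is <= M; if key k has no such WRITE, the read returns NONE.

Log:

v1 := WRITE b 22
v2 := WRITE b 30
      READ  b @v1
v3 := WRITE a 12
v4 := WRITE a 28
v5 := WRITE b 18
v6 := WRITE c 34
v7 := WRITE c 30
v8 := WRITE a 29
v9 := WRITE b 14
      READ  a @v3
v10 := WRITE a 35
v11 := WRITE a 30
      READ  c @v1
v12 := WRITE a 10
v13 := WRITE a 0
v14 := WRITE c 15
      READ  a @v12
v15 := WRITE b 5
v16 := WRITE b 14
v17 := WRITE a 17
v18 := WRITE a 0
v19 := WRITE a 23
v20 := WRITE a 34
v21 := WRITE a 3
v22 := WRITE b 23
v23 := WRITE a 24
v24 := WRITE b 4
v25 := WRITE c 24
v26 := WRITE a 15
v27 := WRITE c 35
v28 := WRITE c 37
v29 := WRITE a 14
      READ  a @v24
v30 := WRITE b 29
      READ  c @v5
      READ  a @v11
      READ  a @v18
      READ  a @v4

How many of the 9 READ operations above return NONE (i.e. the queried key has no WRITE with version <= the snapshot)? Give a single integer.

Answer: 2

Derivation:
v1: WRITE b=22  (b history now [(1, 22)])
v2: WRITE b=30  (b history now [(1, 22), (2, 30)])
READ b @v1: history=[(1, 22), (2, 30)] -> pick v1 -> 22
v3: WRITE a=12  (a history now [(3, 12)])
v4: WRITE a=28  (a history now [(3, 12), (4, 28)])
v5: WRITE b=18  (b history now [(1, 22), (2, 30), (5, 18)])
v6: WRITE c=34  (c history now [(6, 34)])
v7: WRITE c=30  (c history now [(6, 34), (7, 30)])
v8: WRITE a=29  (a history now [(3, 12), (4, 28), (8, 29)])
v9: WRITE b=14  (b history now [(1, 22), (2, 30), (5, 18), (9, 14)])
READ a @v3: history=[(3, 12), (4, 28), (8, 29)] -> pick v3 -> 12
v10: WRITE a=35  (a history now [(3, 12), (4, 28), (8, 29), (10, 35)])
v11: WRITE a=30  (a history now [(3, 12), (4, 28), (8, 29), (10, 35), (11, 30)])
READ c @v1: history=[(6, 34), (7, 30)] -> no version <= 1 -> NONE
v12: WRITE a=10  (a history now [(3, 12), (4, 28), (8, 29), (10, 35), (11, 30), (12, 10)])
v13: WRITE a=0  (a history now [(3, 12), (4, 28), (8, 29), (10, 35), (11, 30), (12, 10), (13, 0)])
v14: WRITE c=15  (c history now [(6, 34), (7, 30), (14, 15)])
READ a @v12: history=[(3, 12), (4, 28), (8, 29), (10, 35), (11, 30), (12, 10), (13, 0)] -> pick v12 -> 10
v15: WRITE b=5  (b history now [(1, 22), (2, 30), (5, 18), (9, 14), (15, 5)])
v16: WRITE b=14  (b history now [(1, 22), (2, 30), (5, 18), (9, 14), (15, 5), (16, 14)])
v17: WRITE a=17  (a history now [(3, 12), (4, 28), (8, 29), (10, 35), (11, 30), (12, 10), (13, 0), (17, 17)])
v18: WRITE a=0  (a history now [(3, 12), (4, 28), (8, 29), (10, 35), (11, 30), (12, 10), (13, 0), (17, 17), (18, 0)])
v19: WRITE a=23  (a history now [(3, 12), (4, 28), (8, 29), (10, 35), (11, 30), (12, 10), (13, 0), (17, 17), (18, 0), (19, 23)])
v20: WRITE a=34  (a history now [(3, 12), (4, 28), (8, 29), (10, 35), (11, 30), (12, 10), (13, 0), (17, 17), (18, 0), (19, 23), (20, 34)])
v21: WRITE a=3  (a history now [(3, 12), (4, 28), (8, 29), (10, 35), (11, 30), (12, 10), (13, 0), (17, 17), (18, 0), (19, 23), (20, 34), (21, 3)])
v22: WRITE b=23  (b history now [(1, 22), (2, 30), (5, 18), (9, 14), (15, 5), (16, 14), (22, 23)])
v23: WRITE a=24  (a history now [(3, 12), (4, 28), (8, 29), (10, 35), (11, 30), (12, 10), (13, 0), (17, 17), (18, 0), (19, 23), (20, 34), (21, 3), (23, 24)])
v24: WRITE b=4  (b history now [(1, 22), (2, 30), (5, 18), (9, 14), (15, 5), (16, 14), (22, 23), (24, 4)])
v25: WRITE c=24  (c history now [(6, 34), (7, 30), (14, 15), (25, 24)])
v26: WRITE a=15  (a history now [(3, 12), (4, 28), (8, 29), (10, 35), (11, 30), (12, 10), (13, 0), (17, 17), (18, 0), (19, 23), (20, 34), (21, 3), (23, 24), (26, 15)])
v27: WRITE c=35  (c history now [(6, 34), (7, 30), (14, 15), (25, 24), (27, 35)])
v28: WRITE c=37  (c history now [(6, 34), (7, 30), (14, 15), (25, 24), (27, 35), (28, 37)])
v29: WRITE a=14  (a history now [(3, 12), (4, 28), (8, 29), (10, 35), (11, 30), (12, 10), (13, 0), (17, 17), (18, 0), (19, 23), (20, 34), (21, 3), (23, 24), (26, 15), (29, 14)])
READ a @v24: history=[(3, 12), (4, 28), (8, 29), (10, 35), (11, 30), (12, 10), (13, 0), (17, 17), (18, 0), (19, 23), (20, 34), (21, 3), (23, 24), (26, 15), (29, 14)] -> pick v23 -> 24
v30: WRITE b=29  (b history now [(1, 22), (2, 30), (5, 18), (9, 14), (15, 5), (16, 14), (22, 23), (24, 4), (30, 29)])
READ c @v5: history=[(6, 34), (7, 30), (14, 15), (25, 24), (27, 35), (28, 37)] -> no version <= 5 -> NONE
READ a @v11: history=[(3, 12), (4, 28), (8, 29), (10, 35), (11, 30), (12, 10), (13, 0), (17, 17), (18, 0), (19, 23), (20, 34), (21, 3), (23, 24), (26, 15), (29, 14)] -> pick v11 -> 30
READ a @v18: history=[(3, 12), (4, 28), (8, 29), (10, 35), (11, 30), (12, 10), (13, 0), (17, 17), (18, 0), (19, 23), (20, 34), (21, 3), (23, 24), (26, 15), (29, 14)] -> pick v18 -> 0
READ a @v4: history=[(3, 12), (4, 28), (8, 29), (10, 35), (11, 30), (12, 10), (13, 0), (17, 17), (18, 0), (19, 23), (20, 34), (21, 3), (23, 24), (26, 15), (29, 14)] -> pick v4 -> 28
Read results in order: ['22', '12', 'NONE', '10', '24', 'NONE', '30', '0', '28']
NONE count = 2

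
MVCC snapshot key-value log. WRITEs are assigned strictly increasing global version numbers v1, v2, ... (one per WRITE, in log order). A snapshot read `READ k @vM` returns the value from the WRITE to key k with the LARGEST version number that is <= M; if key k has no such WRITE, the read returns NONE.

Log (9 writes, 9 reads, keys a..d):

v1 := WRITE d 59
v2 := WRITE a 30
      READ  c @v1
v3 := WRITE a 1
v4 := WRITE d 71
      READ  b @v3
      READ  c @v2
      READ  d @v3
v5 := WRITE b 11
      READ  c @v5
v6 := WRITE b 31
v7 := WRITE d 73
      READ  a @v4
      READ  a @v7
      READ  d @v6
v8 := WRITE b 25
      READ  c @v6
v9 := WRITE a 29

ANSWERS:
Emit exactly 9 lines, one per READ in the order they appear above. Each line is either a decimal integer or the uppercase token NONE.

v1: WRITE d=59  (d history now [(1, 59)])
v2: WRITE a=30  (a history now [(2, 30)])
READ c @v1: history=[] -> no version <= 1 -> NONE
v3: WRITE a=1  (a history now [(2, 30), (3, 1)])
v4: WRITE d=71  (d history now [(1, 59), (4, 71)])
READ b @v3: history=[] -> no version <= 3 -> NONE
READ c @v2: history=[] -> no version <= 2 -> NONE
READ d @v3: history=[(1, 59), (4, 71)] -> pick v1 -> 59
v5: WRITE b=11  (b history now [(5, 11)])
READ c @v5: history=[] -> no version <= 5 -> NONE
v6: WRITE b=31  (b history now [(5, 11), (6, 31)])
v7: WRITE d=73  (d history now [(1, 59), (4, 71), (7, 73)])
READ a @v4: history=[(2, 30), (3, 1)] -> pick v3 -> 1
READ a @v7: history=[(2, 30), (3, 1)] -> pick v3 -> 1
READ d @v6: history=[(1, 59), (4, 71), (7, 73)] -> pick v4 -> 71
v8: WRITE b=25  (b history now [(5, 11), (6, 31), (8, 25)])
READ c @v6: history=[] -> no version <= 6 -> NONE
v9: WRITE a=29  (a history now [(2, 30), (3, 1), (9, 29)])

Answer: NONE
NONE
NONE
59
NONE
1
1
71
NONE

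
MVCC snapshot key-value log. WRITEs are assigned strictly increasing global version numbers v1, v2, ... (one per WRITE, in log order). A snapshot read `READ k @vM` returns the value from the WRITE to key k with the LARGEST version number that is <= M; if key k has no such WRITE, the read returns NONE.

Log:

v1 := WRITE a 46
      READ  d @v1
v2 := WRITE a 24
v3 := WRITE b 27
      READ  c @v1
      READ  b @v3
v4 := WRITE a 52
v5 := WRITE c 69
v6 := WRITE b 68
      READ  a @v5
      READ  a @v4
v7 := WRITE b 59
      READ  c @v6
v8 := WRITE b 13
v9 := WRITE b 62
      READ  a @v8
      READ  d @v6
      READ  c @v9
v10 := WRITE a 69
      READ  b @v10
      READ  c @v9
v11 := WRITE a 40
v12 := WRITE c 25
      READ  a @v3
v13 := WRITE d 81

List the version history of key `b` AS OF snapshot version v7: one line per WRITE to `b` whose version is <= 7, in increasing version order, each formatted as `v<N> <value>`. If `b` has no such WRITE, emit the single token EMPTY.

Answer: v3 27
v6 68
v7 59

Derivation:
Scan writes for key=b with version <= 7:
  v1 WRITE a 46 -> skip
  v2 WRITE a 24 -> skip
  v3 WRITE b 27 -> keep
  v4 WRITE a 52 -> skip
  v5 WRITE c 69 -> skip
  v6 WRITE b 68 -> keep
  v7 WRITE b 59 -> keep
  v8 WRITE b 13 -> drop (> snap)
  v9 WRITE b 62 -> drop (> snap)
  v10 WRITE a 69 -> skip
  v11 WRITE a 40 -> skip
  v12 WRITE c 25 -> skip
  v13 WRITE d 81 -> skip
Collected: [(3, 27), (6, 68), (7, 59)]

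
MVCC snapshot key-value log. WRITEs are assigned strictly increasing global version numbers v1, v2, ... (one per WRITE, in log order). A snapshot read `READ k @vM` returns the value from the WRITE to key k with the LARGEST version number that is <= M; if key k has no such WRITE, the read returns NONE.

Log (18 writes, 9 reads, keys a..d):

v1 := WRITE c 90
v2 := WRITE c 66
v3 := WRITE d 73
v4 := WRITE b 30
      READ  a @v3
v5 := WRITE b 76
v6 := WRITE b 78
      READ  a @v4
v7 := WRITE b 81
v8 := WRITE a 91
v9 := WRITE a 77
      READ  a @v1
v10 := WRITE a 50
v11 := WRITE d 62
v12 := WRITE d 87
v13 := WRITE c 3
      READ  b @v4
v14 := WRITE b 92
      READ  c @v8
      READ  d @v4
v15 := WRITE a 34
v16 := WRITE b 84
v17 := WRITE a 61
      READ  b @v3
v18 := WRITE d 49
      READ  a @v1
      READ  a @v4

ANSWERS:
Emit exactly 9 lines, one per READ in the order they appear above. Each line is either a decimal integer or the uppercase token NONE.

Answer: NONE
NONE
NONE
30
66
73
NONE
NONE
NONE

Derivation:
v1: WRITE c=90  (c history now [(1, 90)])
v2: WRITE c=66  (c history now [(1, 90), (2, 66)])
v3: WRITE d=73  (d history now [(3, 73)])
v4: WRITE b=30  (b history now [(4, 30)])
READ a @v3: history=[] -> no version <= 3 -> NONE
v5: WRITE b=76  (b history now [(4, 30), (5, 76)])
v6: WRITE b=78  (b history now [(4, 30), (5, 76), (6, 78)])
READ a @v4: history=[] -> no version <= 4 -> NONE
v7: WRITE b=81  (b history now [(4, 30), (5, 76), (6, 78), (7, 81)])
v8: WRITE a=91  (a history now [(8, 91)])
v9: WRITE a=77  (a history now [(8, 91), (9, 77)])
READ a @v1: history=[(8, 91), (9, 77)] -> no version <= 1 -> NONE
v10: WRITE a=50  (a history now [(8, 91), (9, 77), (10, 50)])
v11: WRITE d=62  (d history now [(3, 73), (11, 62)])
v12: WRITE d=87  (d history now [(3, 73), (11, 62), (12, 87)])
v13: WRITE c=3  (c history now [(1, 90), (2, 66), (13, 3)])
READ b @v4: history=[(4, 30), (5, 76), (6, 78), (7, 81)] -> pick v4 -> 30
v14: WRITE b=92  (b history now [(4, 30), (5, 76), (6, 78), (7, 81), (14, 92)])
READ c @v8: history=[(1, 90), (2, 66), (13, 3)] -> pick v2 -> 66
READ d @v4: history=[(3, 73), (11, 62), (12, 87)] -> pick v3 -> 73
v15: WRITE a=34  (a history now [(8, 91), (9, 77), (10, 50), (15, 34)])
v16: WRITE b=84  (b history now [(4, 30), (5, 76), (6, 78), (7, 81), (14, 92), (16, 84)])
v17: WRITE a=61  (a history now [(8, 91), (9, 77), (10, 50), (15, 34), (17, 61)])
READ b @v3: history=[(4, 30), (5, 76), (6, 78), (7, 81), (14, 92), (16, 84)] -> no version <= 3 -> NONE
v18: WRITE d=49  (d history now [(3, 73), (11, 62), (12, 87), (18, 49)])
READ a @v1: history=[(8, 91), (9, 77), (10, 50), (15, 34), (17, 61)] -> no version <= 1 -> NONE
READ a @v4: history=[(8, 91), (9, 77), (10, 50), (15, 34), (17, 61)] -> no version <= 4 -> NONE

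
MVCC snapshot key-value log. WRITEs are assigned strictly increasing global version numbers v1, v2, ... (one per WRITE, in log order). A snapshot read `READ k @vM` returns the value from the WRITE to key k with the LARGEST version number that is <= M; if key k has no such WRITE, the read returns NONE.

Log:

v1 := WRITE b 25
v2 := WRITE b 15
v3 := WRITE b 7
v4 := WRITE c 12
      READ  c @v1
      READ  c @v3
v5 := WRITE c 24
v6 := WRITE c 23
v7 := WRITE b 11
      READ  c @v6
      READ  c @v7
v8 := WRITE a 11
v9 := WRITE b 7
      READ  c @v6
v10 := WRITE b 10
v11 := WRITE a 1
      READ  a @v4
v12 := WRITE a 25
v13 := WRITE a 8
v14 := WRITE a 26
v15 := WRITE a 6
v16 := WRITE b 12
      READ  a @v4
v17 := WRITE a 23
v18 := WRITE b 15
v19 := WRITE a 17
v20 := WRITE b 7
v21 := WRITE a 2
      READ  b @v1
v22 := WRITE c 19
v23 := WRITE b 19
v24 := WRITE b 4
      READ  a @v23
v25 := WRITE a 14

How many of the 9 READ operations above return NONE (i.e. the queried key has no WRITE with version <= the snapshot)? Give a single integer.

v1: WRITE b=25  (b history now [(1, 25)])
v2: WRITE b=15  (b history now [(1, 25), (2, 15)])
v3: WRITE b=7  (b history now [(1, 25), (2, 15), (3, 7)])
v4: WRITE c=12  (c history now [(4, 12)])
READ c @v1: history=[(4, 12)] -> no version <= 1 -> NONE
READ c @v3: history=[(4, 12)] -> no version <= 3 -> NONE
v5: WRITE c=24  (c history now [(4, 12), (5, 24)])
v6: WRITE c=23  (c history now [(4, 12), (5, 24), (6, 23)])
v7: WRITE b=11  (b history now [(1, 25), (2, 15), (3, 7), (7, 11)])
READ c @v6: history=[(4, 12), (5, 24), (6, 23)] -> pick v6 -> 23
READ c @v7: history=[(4, 12), (5, 24), (6, 23)] -> pick v6 -> 23
v8: WRITE a=11  (a history now [(8, 11)])
v9: WRITE b=7  (b history now [(1, 25), (2, 15), (3, 7), (7, 11), (9, 7)])
READ c @v6: history=[(4, 12), (5, 24), (6, 23)] -> pick v6 -> 23
v10: WRITE b=10  (b history now [(1, 25), (2, 15), (3, 7), (7, 11), (9, 7), (10, 10)])
v11: WRITE a=1  (a history now [(8, 11), (11, 1)])
READ a @v4: history=[(8, 11), (11, 1)] -> no version <= 4 -> NONE
v12: WRITE a=25  (a history now [(8, 11), (11, 1), (12, 25)])
v13: WRITE a=8  (a history now [(8, 11), (11, 1), (12, 25), (13, 8)])
v14: WRITE a=26  (a history now [(8, 11), (11, 1), (12, 25), (13, 8), (14, 26)])
v15: WRITE a=6  (a history now [(8, 11), (11, 1), (12, 25), (13, 8), (14, 26), (15, 6)])
v16: WRITE b=12  (b history now [(1, 25), (2, 15), (3, 7), (7, 11), (9, 7), (10, 10), (16, 12)])
READ a @v4: history=[(8, 11), (11, 1), (12, 25), (13, 8), (14, 26), (15, 6)] -> no version <= 4 -> NONE
v17: WRITE a=23  (a history now [(8, 11), (11, 1), (12, 25), (13, 8), (14, 26), (15, 6), (17, 23)])
v18: WRITE b=15  (b history now [(1, 25), (2, 15), (3, 7), (7, 11), (9, 7), (10, 10), (16, 12), (18, 15)])
v19: WRITE a=17  (a history now [(8, 11), (11, 1), (12, 25), (13, 8), (14, 26), (15, 6), (17, 23), (19, 17)])
v20: WRITE b=7  (b history now [(1, 25), (2, 15), (3, 7), (7, 11), (9, 7), (10, 10), (16, 12), (18, 15), (20, 7)])
v21: WRITE a=2  (a history now [(8, 11), (11, 1), (12, 25), (13, 8), (14, 26), (15, 6), (17, 23), (19, 17), (21, 2)])
READ b @v1: history=[(1, 25), (2, 15), (3, 7), (7, 11), (9, 7), (10, 10), (16, 12), (18, 15), (20, 7)] -> pick v1 -> 25
v22: WRITE c=19  (c history now [(4, 12), (5, 24), (6, 23), (22, 19)])
v23: WRITE b=19  (b history now [(1, 25), (2, 15), (3, 7), (7, 11), (9, 7), (10, 10), (16, 12), (18, 15), (20, 7), (23, 19)])
v24: WRITE b=4  (b history now [(1, 25), (2, 15), (3, 7), (7, 11), (9, 7), (10, 10), (16, 12), (18, 15), (20, 7), (23, 19), (24, 4)])
READ a @v23: history=[(8, 11), (11, 1), (12, 25), (13, 8), (14, 26), (15, 6), (17, 23), (19, 17), (21, 2)] -> pick v21 -> 2
v25: WRITE a=14  (a history now [(8, 11), (11, 1), (12, 25), (13, 8), (14, 26), (15, 6), (17, 23), (19, 17), (21, 2), (25, 14)])
Read results in order: ['NONE', 'NONE', '23', '23', '23', 'NONE', 'NONE', '25', '2']
NONE count = 4

Answer: 4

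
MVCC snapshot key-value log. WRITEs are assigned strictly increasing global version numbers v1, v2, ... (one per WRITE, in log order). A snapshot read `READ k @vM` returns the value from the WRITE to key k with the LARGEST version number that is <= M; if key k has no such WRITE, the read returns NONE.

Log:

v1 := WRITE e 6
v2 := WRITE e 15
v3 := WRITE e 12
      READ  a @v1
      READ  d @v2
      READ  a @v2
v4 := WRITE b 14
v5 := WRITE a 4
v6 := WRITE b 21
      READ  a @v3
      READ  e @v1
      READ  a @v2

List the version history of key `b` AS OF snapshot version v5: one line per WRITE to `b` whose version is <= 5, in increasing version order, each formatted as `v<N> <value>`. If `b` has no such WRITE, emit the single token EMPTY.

Scan writes for key=b with version <= 5:
  v1 WRITE e 6 -> skip
  v2 WRITE e 15 -> skip
  v3 WRITE e 12 -> skip
  v4 WRITE b 14 -> keep
  v5 WRITE a 4 -> skip
  v6 WRITE b 21 -> drop (> snap)
Collected: [(4, 14)]

Answer: v4 14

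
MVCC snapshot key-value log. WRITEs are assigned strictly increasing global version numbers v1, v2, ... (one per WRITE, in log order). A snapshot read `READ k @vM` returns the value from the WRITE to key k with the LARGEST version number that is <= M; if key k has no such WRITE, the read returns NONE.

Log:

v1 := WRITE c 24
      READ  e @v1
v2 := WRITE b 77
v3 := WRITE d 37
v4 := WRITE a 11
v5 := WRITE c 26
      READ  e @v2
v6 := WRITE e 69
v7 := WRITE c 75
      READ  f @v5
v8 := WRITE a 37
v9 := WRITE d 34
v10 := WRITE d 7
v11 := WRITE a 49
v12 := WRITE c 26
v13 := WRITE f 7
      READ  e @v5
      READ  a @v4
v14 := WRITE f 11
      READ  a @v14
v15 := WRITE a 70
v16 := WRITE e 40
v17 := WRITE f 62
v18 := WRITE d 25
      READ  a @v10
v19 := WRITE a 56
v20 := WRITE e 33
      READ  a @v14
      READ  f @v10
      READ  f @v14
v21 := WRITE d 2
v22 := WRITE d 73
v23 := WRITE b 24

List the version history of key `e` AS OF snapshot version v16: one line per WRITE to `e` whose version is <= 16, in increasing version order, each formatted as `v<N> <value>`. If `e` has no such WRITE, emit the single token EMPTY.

Scan writes for key=e with version <= 16:
  v1 WRITE c 24 -> skip
  v2 WRITE b 77 -> skip
  v3 WRITE d 37 -> skip
  v4 WRITE a 11 -> skip
  v5 WRITE c 26 -> skip
  v6 WRITE e 69 -> keep
  v7 WRITE c 75 -> skip
  v8 WRITE a 37 -> skip
  v9 WRITE d 34 -> skip
  v10 WRITE d 7 -> skip
  v11 WRITE a 49 -> skip
  v12 WRITE c 26 -> skip
  v13 WRITE f 7 -> skip
  v14 WRITE f 11 -> skip
  v15 WRITE a 70 -> skip
  v16 WRITE e 40 -> keep
  v17 WRITE f 62 -> skip
  v18 WRITE d 25 -> skip
  v19 WRITE a 56 -> skip
  v20 WRITE e 33 -> drop (> snap)
  v21 WRITE d 2 -> skip
  v22 WRITE d 73 -> skip
  v23 WRITE b 24 -> skip
Collected: [(6, 69), (16, 40)]

Answer: v6 69
v16 40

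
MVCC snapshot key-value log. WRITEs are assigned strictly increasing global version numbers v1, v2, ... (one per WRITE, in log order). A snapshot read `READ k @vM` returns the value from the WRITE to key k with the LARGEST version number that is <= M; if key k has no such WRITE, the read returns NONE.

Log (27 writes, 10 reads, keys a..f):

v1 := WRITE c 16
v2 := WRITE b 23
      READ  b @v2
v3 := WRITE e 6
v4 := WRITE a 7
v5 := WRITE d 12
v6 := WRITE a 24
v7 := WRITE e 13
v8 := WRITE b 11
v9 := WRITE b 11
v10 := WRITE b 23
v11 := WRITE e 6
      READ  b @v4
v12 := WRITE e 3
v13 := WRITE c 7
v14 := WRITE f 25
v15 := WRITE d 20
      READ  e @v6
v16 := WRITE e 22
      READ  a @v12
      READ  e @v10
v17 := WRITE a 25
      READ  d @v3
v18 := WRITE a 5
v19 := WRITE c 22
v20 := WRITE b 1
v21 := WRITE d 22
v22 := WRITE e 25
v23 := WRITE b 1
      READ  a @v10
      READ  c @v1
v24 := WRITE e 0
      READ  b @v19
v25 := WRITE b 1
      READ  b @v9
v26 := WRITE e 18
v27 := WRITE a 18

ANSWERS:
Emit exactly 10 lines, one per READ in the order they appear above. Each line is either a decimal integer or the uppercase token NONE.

v1: WRITE c=16  (c history now [(1, 16)])
v2: WRITE b=23  (b history now [(2, 23)])
READ b @v2: history=[(2, 23)] -> pick v2 -> 23
v3: WRITE e=6  (e history now [(3, 6)])
v4: WRITE a=7  (a history now [(4, 7)])
v5: WRITE d=12  (d history now [(5, 12)])
v6: WRITE a=24  (a history now [(4, 7), (6, 24)])
v7: WRITE e=13  (e history now [(3, 6), (7, 13)])
v8: WRITE b=11  (b history now [(2, 23), (8, 11)])
v9: WRITE b=11  (b history now [(2, 23), (8, 11), (9, 11)])
v10: WRITE b=23  (b history now [(2, 23), (8, 11), (9, 11), (10, 23)])
v11: WRITE e=6  (e history now [(3, 6), (7, 13), (11, 6)])
READ b @v4: history=[(2, 23), (8, 11), (9, 11), (10, 23)] -> pick v2 -> 23
v12: WRITE e=3  (e history now [(3, 6), (7, 13), (11, 6), (12, 3)])
v13: WRITE c=7  (c history now [(1, 16), (13, 7)])
v14: WRITE f=25  (f history now [(14, 25)])
v15: WRITE d=20  (d history now [(5, 12), (15, 20)])
READ e @v6: history=[(3, 6), (7, 13), (11, 6), (12, 3)] -> pick v3 -> 6
v16: WRITE e=22  (e history now [(3, 6), (7, 13), (11, 6), (12, 3), (16, 22)])
READ a @v12: history=[(4, 7), (6, 24)] -> pick v6 -> 24
READ e @v10: history=[(3, 6), (7, 13), (11, 6), (12, 3), (16, 22)] -> pick v7 -> 13
v17: WRITE a=25  (a history now [(4, 7), (6, 24), (17, 25)])
READ d @v3: history=[(5, 12), (15, 20)] -> no version <= 3 -> NONE
v18: WRITE a=5  (a history now [(4, 7), (6, 24), (17, 25), (18, 5)])
v19: WRITE c=22  (c history now [(1, 16), (13, 7), (19, 22)])
v20: WRITE b=1  (b history now [(2, 23), (8, 11), (9, 11), (10, 23), (20, 1)])
v21: WRITE d=22  (d history now [(5, 12), (15, 20), (21, 22)])
v22: WRITE e=25  (e history now [(3, 6), (7, 13), (11, 6), (12, 3), (16, 22), (22, 25)])
v23: WRITE b=1  (b history now [(2, 23), (8, 11), (9, 11), (10, 23), (20, 1), (23, 1)])
READ a @v10: history=[(4, 7), (6, 24), (17, 25), (18, 5)] -> pick v6 -> 24
READ c @v1: history=[(1, 16), (13, 7), (19, 22)] -> pick v1 -> 16
v24: WRITE e=0  (e history now [(3, 6), (7, 13), (11, 6), (12, 3), (16, 22), (22, 25), (24, 0)])
READ b @v19: history=[(2, 23), (8, 11), (9, 11), (10, 23), (20, 1), (23, 1)] -> pick v10 -> 23
v25: WRITE b=1  (b history now [(2, 23), (8, 11), (9, 11), (10, 23), (20, 1), (23, 1), (25, 1)])
READ b @v9: history=[(2, 23), (8, 11), (9, 11), (10, 23), (20, 1), (23, 1), (25, 1)] -> pick v9 -> 11
v26: WRITE e=18  (e history now [(3, 6), (7, 13), (11, 6), (12, 3), (16, 22), (22, 25), (24, 0), (26, 18)])
v27: WRITE a=18  (a history now [(4, 7), (6, 24), (17, 25), (18, 5), (27, 18)])

Answer: 23
23
6
24
13
NONE
24
16
23
11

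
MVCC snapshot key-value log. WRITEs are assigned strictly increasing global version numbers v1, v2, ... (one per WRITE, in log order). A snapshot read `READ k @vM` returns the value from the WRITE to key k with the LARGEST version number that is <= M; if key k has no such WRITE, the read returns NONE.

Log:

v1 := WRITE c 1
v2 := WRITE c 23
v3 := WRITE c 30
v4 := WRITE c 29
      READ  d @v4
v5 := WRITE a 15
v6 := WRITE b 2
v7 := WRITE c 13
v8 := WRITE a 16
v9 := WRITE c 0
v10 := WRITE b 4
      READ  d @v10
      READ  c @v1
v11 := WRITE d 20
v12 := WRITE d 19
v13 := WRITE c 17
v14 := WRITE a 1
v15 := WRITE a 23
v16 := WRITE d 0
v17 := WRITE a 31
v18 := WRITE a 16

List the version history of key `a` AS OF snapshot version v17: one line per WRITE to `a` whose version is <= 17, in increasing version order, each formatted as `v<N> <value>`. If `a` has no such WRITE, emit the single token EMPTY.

Scan writes for key=a with version <= 17:
  v1 WRITE c 1 -> skip
  v2 WRITE c 23 -> skip
  v3 WRITE c 30 -> skip
  v4 WRITE c 29 -> skip
  v5 WRITE a 15 -> keep
  v6 WRITE b 2 -> skip
  v7 WRITE c 13 -> skip
  v8 WRITE a 16 -> keep
  v9 WRITE c 0 -> skip
  v10 WRITE b 4 -> skip
  v11 WRITE d 20 -> skip
  v12 WRITE d 19 -> skip
  v13 WRITE c 17 -> skip
  v14 WRITE a 1 -> keep
  v15 WRITE a 23 -> keep
  v16 WRITE d 0 -> skip
  v17 WRITE a 31 -> keep
  v18 WRITE a 16 -> drop (> snap)
Collected: [(5, 15), (8, 16), (14, 1), (15, 23), (17, 31)]

Answer: v5 15
v8 16
v14 1
v15 23
v17 31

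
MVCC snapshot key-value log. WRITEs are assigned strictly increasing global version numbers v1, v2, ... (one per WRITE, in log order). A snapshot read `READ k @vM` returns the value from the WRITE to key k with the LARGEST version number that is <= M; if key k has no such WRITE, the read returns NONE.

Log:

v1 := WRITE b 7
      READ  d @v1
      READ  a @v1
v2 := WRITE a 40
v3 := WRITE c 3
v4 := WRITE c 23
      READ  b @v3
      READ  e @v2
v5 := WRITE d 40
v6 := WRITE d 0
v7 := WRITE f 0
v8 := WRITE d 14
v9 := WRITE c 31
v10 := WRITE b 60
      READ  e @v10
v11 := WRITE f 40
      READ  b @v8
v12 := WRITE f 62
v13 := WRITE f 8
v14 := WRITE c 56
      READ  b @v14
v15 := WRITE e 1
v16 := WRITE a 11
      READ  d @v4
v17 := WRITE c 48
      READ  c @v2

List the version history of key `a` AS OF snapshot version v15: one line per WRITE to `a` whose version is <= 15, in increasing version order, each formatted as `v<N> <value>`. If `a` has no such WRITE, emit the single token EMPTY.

Scan writes for key=a with version <= 15:
  v1 WRITE b 7 -> skip
  v2 WRITE a 40 -> keep
  v3 WRITE c 3 -> skip
  v4 WRITE c 23 -> skip
  v5 WRITE d 40 -> skip
  v6 WRITE d 0 -> skip
  v7 WRITE f 0 -> skip
  v8 WRITE d 14 -> skip
  v9 WRITE c 31 -> skip
  v10 WRITE b 60 -> skip
  v11 WRITE f 40 -> skip
  v12 WRITE f 62 -> skip
  v13 WRITE f 8 -> skip
  v14 WRITE c 56 -> skip
  v15 WRITE e 1 -> skip
  v16 WRITE a 11 -> drop (> snap)
  v17 WRITE c 48 -> skip
Collected: [(2, 40)]

Answer: v2 40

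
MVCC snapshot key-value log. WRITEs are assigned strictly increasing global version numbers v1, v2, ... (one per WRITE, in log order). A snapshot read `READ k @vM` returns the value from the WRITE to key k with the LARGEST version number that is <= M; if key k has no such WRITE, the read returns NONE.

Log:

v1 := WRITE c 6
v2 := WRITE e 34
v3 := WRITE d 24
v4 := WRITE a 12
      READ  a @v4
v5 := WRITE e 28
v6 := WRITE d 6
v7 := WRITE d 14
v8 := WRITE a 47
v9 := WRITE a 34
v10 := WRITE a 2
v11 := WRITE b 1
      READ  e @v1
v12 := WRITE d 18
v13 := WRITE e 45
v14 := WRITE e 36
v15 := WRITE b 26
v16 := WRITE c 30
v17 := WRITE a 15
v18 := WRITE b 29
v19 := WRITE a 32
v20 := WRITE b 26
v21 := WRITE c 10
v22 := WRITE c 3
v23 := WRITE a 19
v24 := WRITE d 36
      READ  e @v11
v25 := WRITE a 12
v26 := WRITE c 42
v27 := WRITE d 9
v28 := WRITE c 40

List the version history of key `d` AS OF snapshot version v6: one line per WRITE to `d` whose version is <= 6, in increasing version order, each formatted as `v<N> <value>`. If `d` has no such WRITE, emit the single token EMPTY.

Answer: v3 24
v6 6

Derivation:
Scan writes for key=d with version <= 6:
  v1 WRITE c 6 -> skip
  v2 WRITE e 34 -> skip
  v3 WRITE d 24 -> keep
  v4 WRITE a 12 -> skip
  v5 WRITE e 28 -> skip
  v6 WRITE d 6 -> keep
  v7 WRITE d 14 -> drop (> snap)
  v8 WRITE a 47 -> skip
  v9 WRITE a 34 -> skip
  v10 WRITE a 2 -> skip
  v11 WRITE b 1 -> skip
  v12 WRITE d 18 -> drop (> snap)
  v13 WRITE e 45 -> skip
  v14 WRITE e 36 -> skip
  v15 WRITE b 26 -> skip
  v16 WRITE c 30 -> skip
  v17 WRITE a 15 -> skip
  v18 WRITE b 29 -> skip
  v19 WRITE a 32 -> skip
  v20 WRITE b 26 -> skip
  v21 WRITE c 10 -> skip
  v22 WRITE c 3 -> skip
  v23 WRITE a 19 -> skip
  v24 WRITE d 36 -> drop (> snap)
  v25 WRITE a 12 -> skip
  v26 WRITE c 42 -> skip
  v27 WRITE d 9 -> drop (> snap)
  v28 WRITE c 40 -> skip
Collected: [(3, 24), (6, 6)]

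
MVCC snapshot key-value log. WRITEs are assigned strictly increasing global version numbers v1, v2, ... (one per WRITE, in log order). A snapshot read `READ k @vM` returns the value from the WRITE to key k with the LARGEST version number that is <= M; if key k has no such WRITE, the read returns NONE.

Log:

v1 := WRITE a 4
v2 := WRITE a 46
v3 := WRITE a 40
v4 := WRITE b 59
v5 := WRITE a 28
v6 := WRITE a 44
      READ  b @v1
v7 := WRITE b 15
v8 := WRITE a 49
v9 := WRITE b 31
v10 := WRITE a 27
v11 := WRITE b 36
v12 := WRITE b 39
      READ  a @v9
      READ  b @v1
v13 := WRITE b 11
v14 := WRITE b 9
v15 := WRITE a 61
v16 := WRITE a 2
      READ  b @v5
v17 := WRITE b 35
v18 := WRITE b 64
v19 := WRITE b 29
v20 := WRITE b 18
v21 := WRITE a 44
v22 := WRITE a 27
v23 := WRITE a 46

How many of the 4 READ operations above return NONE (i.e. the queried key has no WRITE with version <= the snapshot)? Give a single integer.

Answer: 2

Derivation:
v1: WRITE a=4  (a history now [(1, 4)])
v2: WRITE a=46  (a history now [(1, 4), (2, 46)])
v3: WRITE a=40  (a history now [(1, 4), (2, 46), (3, 40)])
v4: WRITE b=59  (b history now [(4, 59)])
v5: WRITE a=28  (a history now [(1, 4), (2, 46), (3, 40), (5, 28)])
v6: WRITE a=44  (a history now [(1, 4), (2, 46), (3, 40), (5, 28), (6, 44)])
READ b @v1: history=[(4, 59)] -> no version <= 1 -> NONE
v7: WRITE b=15  (b history now [(4, 59), (7, 15)])
v8: WRITE a=49  (a history now [(1, 4), (2, 46), (3, 40), (5, 28), (6, 44), (8, 49)])
v9: WRITE b=31  (b history now [(4, 59), (7, 15), (9, 31)])
v10: WRITE a=27  (a history now [(1, 4), (2, 46), (3, 40), (5, 28), (6, 44), (8, 49), (10, 27)])
v11: WRITE b=36  (b history now [(4, 59), (7, 15), (9, 31), (11, 36)])
v12: WRITE b=39  (b history now [(4, 59), (7, 15), (9, 31), (11, 36), (12, 39)])
READ a @v9: history=[(1, 4), (2, 46), (3, 40), (5, 28), (6, 44), (8, 49), (10, 27)] -> pick v8 -> 49
READ b @v1: history=[(4, 59), (7, 15), (9, 31), (11, 36), (12, 39)] -> no version <= 1 -> NONE
v13: WRITE b=11  (b history now [(4, 59), (7, 15), (9, 31), (11, 36), (12, 39), (13, 11)])
v14: WRITE b=9  (b history now [(4, 59), (7, 15), (9, 31), (11, 36), (12, 39), (13, 11), (14, 9)])
v15: WRITE a=61  (a history now [(1, 4), (2, 46), (3, 40), (5, 28), (6, 44), (8, 49), (10, 27), (15, 61)])
v16: WRITE a=2  (a history now [(1, 4), (2, 46), (3, 40), (5, 28), (6, 44), (8, 49), (10, 27), (15, 61), (16, 2)])
READ b @v5: history=[(4, 59), (7, 15), (9, 31), (11, 36), (12, 39), (13, 11), (14, 9)] -> pick v4 -> 59
v17: WRITE b=35  (b history now [(4, 59), (7, 15), (9, 31), (11, 36), (12, 39), (13, 11), (14, 9), (17, 35)])
v18: WRITE b=64  (b history now [(4, 59), (7, 15), (9, 31), (11, 36), (12, 39), (13, 11), (14, 9), (17, 35), (18, 64)])
v19: WRITE b=29  (b history now [(4, 59), (7, 15), (9, 31), (11, 36), (12, 39), (13, 11), (14, 9), (17, 35), (18, 64), (19, 29)])
v20: WRITE b=18  (b history now [(4, 59), (7, 15), (9, 31), (11, 36), (12, 39), (13, 11), (14, 9), (17, 35), (18, 64), (19, 29), (20, 18)])
v21: WRITE a=44  (a history now [(1, 4), (2, 46), (3, 40), (5, 28), (6, 44), (8, 49), (10, 27), (15, 61), (16, 2), (21, 44)])
v22: WRITE a=27  (a history now [(1, 4), (2, 46), (3, 40), (5, 28), (6, 44), (8, 49), (10, 27), (15, 61), (16, 2), (21, 44), (22, 27)])
v23: WRITE a=46  (a history now [(1, 4), (2, 46), (3, 40), (5, 28), (6, 44), (8, 49), (10, 27), (15, 61), (16, 2), (21, 44), (22, 27), (23, 46)])
Read results in order: ['NONE', '49', 'NONE', '59']
NONE count = 2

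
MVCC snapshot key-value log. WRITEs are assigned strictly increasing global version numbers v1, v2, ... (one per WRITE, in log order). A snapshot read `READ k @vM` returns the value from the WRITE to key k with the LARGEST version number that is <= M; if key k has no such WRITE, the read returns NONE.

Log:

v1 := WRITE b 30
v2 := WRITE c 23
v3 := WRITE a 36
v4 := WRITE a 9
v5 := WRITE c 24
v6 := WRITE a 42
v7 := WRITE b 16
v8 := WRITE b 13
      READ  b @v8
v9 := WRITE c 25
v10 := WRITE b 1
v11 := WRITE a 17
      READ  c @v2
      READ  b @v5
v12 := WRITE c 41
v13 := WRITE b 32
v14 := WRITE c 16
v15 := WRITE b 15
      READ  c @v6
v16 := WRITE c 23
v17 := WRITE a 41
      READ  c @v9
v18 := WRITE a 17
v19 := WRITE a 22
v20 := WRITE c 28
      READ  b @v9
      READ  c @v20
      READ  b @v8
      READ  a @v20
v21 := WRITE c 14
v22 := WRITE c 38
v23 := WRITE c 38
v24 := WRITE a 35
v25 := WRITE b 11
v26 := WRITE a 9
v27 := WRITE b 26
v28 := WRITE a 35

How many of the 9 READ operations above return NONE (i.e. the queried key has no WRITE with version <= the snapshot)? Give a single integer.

v1: WRITE b=30  (b history now [(1, 30)])
v2: WRITE c=23  (c history now [(2, 23)])
v3: WRITE a=36  (a history now [(3, 36)])
v4: WRITE a=9  (a history now [(3, 36), (4, 9)])
v5: WRITE c=24  (c history now [(2, 23), (5, 24)])
v6: WRITE a=42  (a history now [(3, 36), (4, 9), (6, 42)])
v7: WRITE b=16  (b history now [(1, 30), (7, 16)])
v8: WRITE b=13  (b history now [(1, 30), (7, 16), (8, 13)])
READ b @v8: history=[(1, 30), (7, 16), (8, 13)] -> pick v8 -> 13
v9: WRITE c=25  (c history now [(2, 23), (5, 24), (9, 25)])
v10: WRITE b=1  (b history now [(1, 30), (7, 16), (8, 13), (10, 1)])
v11: WRITE a=17  (a history now [(3, 36), (4, 9), (6, 42), (11, 17)])
READ c @v2: history=[(2, 23), (5, 24), (9, 25)] -> pick v2 -> 23
READ b @v5: history=[(1, 30), (7, 16), (8, 13), (10, 1)] -> pick v1 -> 30
v12: WRITE c=41  (c history now [(2, 23), (5, 24), (9, 25), (12, 41)])
v13: WRITE b=32  (b history now [(1, 30), (7, 16), (8, 13), (10, 1), (13, 32)])
v14: WRITE c=16  (c history now [(2, 23), (5, 24), (9, 25), (12, 41), (14, 16)])
v15: WRITE b=15  (b history now [(1, 30), (7, 16), (8, 13), (10, 1), (13, 32), (15, 15)])
READ c @v6: history=[(2, 23), (5, 24), (9, 25), (12, 41), (14, 16)] -> pick v5 -> 24
v16: WRITE c=23  (c history now [(2, 23), (5, 24), (9, 25), (12, 41), (14, 16), (16, 23)])
v17: WRITE a=41  (a history now [(3, 36), (4, 9), (6, 42), (11, 17), (17, 41)])
READ c @v9: history=[(2, 23), (5, 24), (9, 25), (12, 41), (14, 16), (16, 23)] -> pick v9 -> 25
v18: WRITE a=17  (a history now [(3, 36), (4, 9), (6, 42), (11, 17), (17, 41), (18, 17)])
v19: WRITE a=22  (a history now [(3, 36), (4, 9), (6, 42), (11, 17), (17, 41), (18, 17), (19, 22)])
v20: WRITE c=28  (c history now [(2, 23), (5, 24), (9, 25), (12, 41), (14, 16), (16, 23), (20, 28)])
READ b @v9: history=[(1, 30), (7, 16), (8, 13), (10, 1), (13, 32), (15, 15)] -> pick v8 -> 13
READ c @v20: history=[(2, 23), (5, 24), (9, 25), (12, 41), (14, 16), (16, 23), (20, 28)] -> pick v20 -> 28
READ b @v8: history=[(1, 30), (7, 16), (8, 13), (10, 1), (13, 32), (15, 15)] -> pick v8 -> 13
READ a @v20: history=[(3, 36), (4, 9), (6, 42), (11, 17), (17, 41), (18, 17), (19, 22)] -> pick v19 -> 22
v21: WRITE c=14  (c history now [(2, 23), (5, 24), (9, 25), (12, 41), (14, 16), (16, 23), (20, 28), (21, 14)])
v22: WRITE c=38  (c history now [(2, 23), (5, 24), (9, 25), (12, 41), (14, 16), (16, 23), (20, 28), (21, 14), (22, 38)])
v23: WRITE c=38  (c history now [(2, 23), (5, 24), (9, 25), (12, 41), (14, 16), (16, 23), (20, 28), (21, 14), (22, 38), (23, 38)])
v24: WRITE a=35  (a history now [(3, 36), (4, 9), (6, 42), (11, 17), (17, 41), (18, 17), (19, 22), (24, 35)])
v25: WRITE b=11  (b history now [(1, 30), (7, 16), (8, 13), (10, 1), (13, 32), (15, 15), (25, 11)])
v26: WRITE a=9  (a history now [(3, 36), (4, 9), (6, 42), (11, 17), (17, 41), (18, 17), (19, 22), (24, 35), (26, 9)])
v27: WRITE b=26  (b history now [(1, 30), (7, 16), (8, 13), (10, 1), (13, 32), (15, 15), (25, 11), (27, 26)])
v28: WRITE a=35  (a history now [(3, 36), (4, 9), (6, 42), (11, 17), (17, 41), (18, 17), (19, 22), (24, 35), (26, 9), (28, 35)])
Read results in order: ['13', '23', '30', '24', '25', '13', '28', '13', '22']
NONE count = 0

Answer: 0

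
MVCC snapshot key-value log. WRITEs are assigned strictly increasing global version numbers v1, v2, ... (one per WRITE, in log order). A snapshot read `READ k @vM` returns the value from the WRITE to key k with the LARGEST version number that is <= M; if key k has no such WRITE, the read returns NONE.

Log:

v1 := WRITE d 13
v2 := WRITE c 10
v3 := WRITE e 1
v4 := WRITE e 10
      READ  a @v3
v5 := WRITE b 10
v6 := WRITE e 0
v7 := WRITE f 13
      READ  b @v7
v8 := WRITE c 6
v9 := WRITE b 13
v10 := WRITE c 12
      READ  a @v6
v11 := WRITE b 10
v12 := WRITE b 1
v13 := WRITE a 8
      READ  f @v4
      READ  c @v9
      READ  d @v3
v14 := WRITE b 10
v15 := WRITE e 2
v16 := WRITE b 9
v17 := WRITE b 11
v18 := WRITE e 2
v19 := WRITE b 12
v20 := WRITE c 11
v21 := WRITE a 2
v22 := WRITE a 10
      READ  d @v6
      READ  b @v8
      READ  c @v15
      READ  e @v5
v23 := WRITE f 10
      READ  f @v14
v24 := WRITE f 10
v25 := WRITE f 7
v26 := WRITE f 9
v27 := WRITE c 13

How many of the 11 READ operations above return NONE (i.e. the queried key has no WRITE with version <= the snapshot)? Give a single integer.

v1: WRITE d=13  (d history now [(1, 13)])
v2: WRITE c=10  (c history now [(2, 10)])
v3: WRITE e=1  (e history now [(3, 1)])
v4: WRITE e=10  (e history now [(3, 1), (4, 10)])
READ a @v3: history=[] -> no version <= 3 -> NONE
v5: WRITE b=10  (b history now [(5, 10)])
v6: WRITE e=0  (e history now [(3, 1), (4, 10), (6, 0)])
v7: WRITE f=13  (f history now [(7, 13)])
READ b @v7: history=[(5, 10)] -> pick v5 -> 10
v8: WRITE c=6  (c history now [(2, 10), (8, 6)])
v9: WRITE b=13  (b history now [(5, 10), (9, 13)])
v10: WRITE c=12  (c history now [(2, 10), (8, 6), (10, 12)])
READ a @v6: history=[] -> no version <= 6 -> NONE
v11: WRITE b=10  (b history now [(5, 10), (9, 13), (11, 10)])
v12: WRITE b=1  (b history now [(5, 10), (9, 13), (11, 10), (12, 1)])
v13: WRITE a=8  (a history now [(13, 8)])
READ f @v4: history=[(7, 13)] -> no version <= 4 -> NONE
READ c @v9: history=[(2, 10), (8, 6), (10, 12)] -> pick v8 -> 6
READ d @v3: history=[(1, 13)] -> pick v1 -> 13
v14: WRITE b=10  (b history now [(5, 10), (9, 13), (11, 10), (12, 1), (14, 10)])
v15: WRITE e=2  (e history now [(3, 1), (4, 10), (6, 0), (15, 2)])
v16: WRITE b=9  (b history now [(5, 10), (9, 13), (11, 10), (12, 1), (14, 10), (16, 9)])
v17: WRITE b=11  (b history now [(5, 10), (9, 13), (11, 10), (12, 1), (14, 10), (16, 9), (17, 11)])
v18: WRITE e=2  (e history now [(3, 1), (4, 10), (6, 0), (15, 2), (18, 2)])
v19: WRITE b=12  (b history now [(5, 10), (9, 13), (11, 10), (12, 1), (14, 10), (16, 9), (17, 11), (19, 12)])
v20: WRITE c=11  (c history now [(2, 10), (8, 6), (10, 12), (20, 11)])
v21: WRITE a=2  (a history now [(13, 8), (21, 2)])
v22: WRITE a=10  (a history now [(13, 8), (21, 2), (22, 10)])
READ d @v6: history=[(1, 13)] -> pick v1 -> 13
READ b @v8: history=[(5, 10), (9, 13), (11, 10), (12, 1), (14, 10), (16, 9), (17, 11), (19, 12)] -> pick v5 -> 10
READ c @v15: history=[(2, 10), (8, 6), (10, 12), (20, 11)] -> pick v10 -> 12
READ e @v5: history=[(3, 1), (4, 10), (6, 0), (15, 2), (18, 2)] -> pick v4 -> 10
v23: WRITE f=10  (f history now [(7, 13), (23, 10)])
READ f @v14: history=[(7, 13), (23, 10)] -> pick v7 -> 13
v24: WRITE f=10  (f history now [(7, 13), (23, 10), (24, 10)])
v25: WRITE f=7  (f history now [(7, 13), (23, 10), (24, 10), (25, 7)])
v26: WRITE f=9  (f history now [(7, 13), (23, 10), (24, 10), (25, 7), (26, 9)])
v27: WRITE c=13  (c history now [(2, 10), (8, 6), (10, 12), (20, 11), (27, 13)])
Read results in order: ['NONE', '10', 'NONE', 'NONE', '6', '13', '13', '10', '12', '10', '13']
NONE count = 3

Answer: 3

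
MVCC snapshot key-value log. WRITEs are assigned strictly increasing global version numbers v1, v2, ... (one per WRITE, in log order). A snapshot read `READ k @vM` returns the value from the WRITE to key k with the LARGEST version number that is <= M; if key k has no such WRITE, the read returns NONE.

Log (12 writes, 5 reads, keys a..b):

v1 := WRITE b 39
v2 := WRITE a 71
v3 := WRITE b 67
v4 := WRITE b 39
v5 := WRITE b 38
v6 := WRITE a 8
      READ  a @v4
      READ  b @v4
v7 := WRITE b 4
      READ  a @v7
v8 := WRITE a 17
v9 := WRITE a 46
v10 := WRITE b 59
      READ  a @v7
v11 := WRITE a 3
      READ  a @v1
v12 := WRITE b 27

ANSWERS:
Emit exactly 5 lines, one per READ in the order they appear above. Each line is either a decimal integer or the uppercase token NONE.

Answer: 71
39
8
8
NONE

Derivation:
v1: WRITE b=39  (b history now [(1, 39)])
v2: WRITE a=71  (a history now [(2, 71)])
v3: WRITE b=67  (b history now [(1, 39), (3, 67)])
v4: WRITE b=39  (b history now [(1, 39), (3, 67), (4, 39)])
v5: WRITE b=38  (b history now [(1, 39), (3, 67), (4, 39), (5, 38)])
v6: WRITE a=8  (a history now [(2, 71), (6, 8)])
READ a @v4: history=[(2, 71), (6, 8)] -> pick v2 -> 71
READ b @v4: history=[(1, 39), (3, 67), (4, 39), (5, 38)] -> pick v4 -> 39
v7: WRITE b=4  (b history now [(1, 39), (3, 67), (4, 39), (5, 38), (7, 4)])
READ a @v7: history=[(2, 71), (6, 8)] -> pick v6 -> 8
v8: WRITE a=17  (a history now [(2, 71), (6, 8), (8, 17)])
v9: WRITE a=46  (a history now [(2, 71), (6, 8), (8, 17), (9, 46)])
v10: WRITE b=59  (b history now [(1, 39), (3, 67), (4, 39), (5, 38), (7, 4), (10, 59)])
READ a @v7: history=[(2, 71), (6, 8), (8, 17), (9, 46)] -> pick v6 -> 8
v11: WRITE a=3  (a history now [(2, 71), (6, 8), (8, 17), (9, 46), (11, 3)])
READ a @v1: history=[(2, 71), (6, 8), (8, 17), (9, 46), (11, 3)] -> no version <= 1 -> NONE
v12: WRITE b=27  (b history now [(1, 39), (3, 67), (4, 39), (5, 38), (7, 4), (10, 59), (12, 27)])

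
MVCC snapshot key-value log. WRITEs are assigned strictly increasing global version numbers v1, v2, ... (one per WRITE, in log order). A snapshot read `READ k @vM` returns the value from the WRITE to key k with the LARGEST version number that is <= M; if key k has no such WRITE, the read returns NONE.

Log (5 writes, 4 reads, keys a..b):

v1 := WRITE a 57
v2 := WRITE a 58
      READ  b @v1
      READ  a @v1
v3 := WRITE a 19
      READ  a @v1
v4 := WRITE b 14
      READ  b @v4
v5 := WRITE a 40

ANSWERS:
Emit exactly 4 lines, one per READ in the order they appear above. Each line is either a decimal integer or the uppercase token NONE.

v1: WRITE a=57  (a history now [(1, 57)])
v2: WRITE a=58  (a history now [(1, 57), (2, 58)])
READ b @v1: history=[] -> no version <= 1 -> NONE
READ a @v1: history=[(1, 57), (2, 58)] -> pick v1 -> 57
v3: WRITE a=19  (a history now [(1, 57), (2, 58), (3, 19)])
READ a @v1: history=[(1, 57), (2, 58), (3, 19)] -> pick v1 -> 57
v4: WRITE b=14  (b history now [(4, 14)])
READ b @v4: history=[(4, 14)] -> pick v4 -> 14
v5: WRITE a=40  (a history now [(1, 57), (2, 58), (3, 19), (5, 40)])

Answer: NONE
57
57
14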